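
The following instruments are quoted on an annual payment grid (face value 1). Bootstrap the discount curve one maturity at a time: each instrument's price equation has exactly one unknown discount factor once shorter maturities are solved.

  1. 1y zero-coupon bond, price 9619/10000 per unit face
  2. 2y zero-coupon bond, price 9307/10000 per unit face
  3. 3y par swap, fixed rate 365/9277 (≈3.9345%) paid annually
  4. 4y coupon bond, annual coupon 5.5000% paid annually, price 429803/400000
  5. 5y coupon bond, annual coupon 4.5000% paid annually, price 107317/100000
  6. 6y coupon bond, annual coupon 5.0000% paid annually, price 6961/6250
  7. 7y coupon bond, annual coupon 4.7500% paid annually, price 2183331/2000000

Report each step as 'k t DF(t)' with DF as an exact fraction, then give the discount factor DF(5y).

step 1 [1y] zero: DF = P = 9619/10000 ≈ 0.961900
step 2 [2y] zero: DF = P = 9307/10000 ≈ 0.930700
step 3 [3y] swap r/1=365/9277: DF=(1 − 365/9277·(0.961900+0.930700))/(1+365/9277) = 1781/2000 ≈ 0.890500
step 4 [4y] bond c/1=11/200: DF=(429803/400000 − 11/200·(0.961900+0.930700+0.890500))/(1+11/200) = 4367/5000 ≈ 0.873400
step 5 [5y] bond c/1=9/200: DF=(107317/100000 − 9/200·(0.961900+0.930700+0.890500+0.873400))/(1+9/200) = 1739/2000 ≈ 0.869500
step 6 [6y] bond c/1=1/20: DF=(6961/6250 − 1/20·(0.961900+0.930700+0.890500+0.873400+0.869500))/(1+1/20) = 2113/2500 ≈ 0.845200
step 7 [7y] bond c/1=19/400: DF=(2183331/2000000 − 19/400·(0.961900+0.930700+0.890500+0.873400+0.869500+0.845200))/(1+19/400) = 3993/5000 ≈ 0.798600

1 1 9619/10000
2 2 9307/10000
3 3 1781/2000
4 4 4367/5000
5 5 1739/2000
6 6 2113/2500
7 7 3993/5000
DF(5y) = 1739/2000 ≈ 0.869500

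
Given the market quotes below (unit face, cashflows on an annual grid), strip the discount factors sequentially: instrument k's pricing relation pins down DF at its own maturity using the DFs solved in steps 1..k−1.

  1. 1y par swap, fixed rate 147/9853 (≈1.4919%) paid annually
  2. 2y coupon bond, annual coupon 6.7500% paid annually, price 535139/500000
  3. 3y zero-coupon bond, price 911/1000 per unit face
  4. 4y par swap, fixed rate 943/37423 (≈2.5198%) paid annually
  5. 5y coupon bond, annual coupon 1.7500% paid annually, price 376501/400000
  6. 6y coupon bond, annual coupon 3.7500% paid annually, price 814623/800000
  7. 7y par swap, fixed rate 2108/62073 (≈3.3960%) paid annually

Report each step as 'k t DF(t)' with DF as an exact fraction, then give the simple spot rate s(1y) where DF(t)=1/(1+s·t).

1 1 9853/10000
2 2 9403/10000
3 3 911/1000
4 4 9057/10000
5 5 8607/10000
6 6 8151/10000
7 7 1973/2500
s(1y) = (1/(9853/10000) − 1)/(1) = 147/9853 ≈ 1.4919%

step 1 [1y] swap r/1=147/9853: DF=(1 − 147/9853·(0))/(1+147/9853) = 9853/10000 ≈ 0.985300
step 2 [2y] bond c/1=27/400: DF=(535139/500000 − 27/400·(0.985300))/(1+27/400) = 9403/10000 ≈ 0.940300
step 3 [3y] zero: DF = P = 911/1000 ≈ 0.911000
step 4 [4y] swap r/1=943/37423: DF=(1 − 943/37423·(0.985300+0.940300+0.911000))/(1+943/37423) = 9057/10000 ≈ 0.905700
step 5 [5y] bond c/1=7/400: DF=(376501/400000 − 7/400·(0.985300+0.940300+0.911000+0.905700))/(1+7/400) = 8607/10000 ≈ 0.860700
step 6 [6y] bond c/1=3/80: DF=(814623/800000 − 3/80·(0.985300+0.940300+0.911000+0.905700+0.860700))/(1+3/80) = 8151/10000 ≈ 0.815100
step 7 [7y] swap r/1=2108/62073: DF=(1 − 2108/62073·(0.985300+0.940300+0.911000+0.905700+0.860700+0.815100))/(1+2108/62073) = 1973/2500 ≈ 0.789200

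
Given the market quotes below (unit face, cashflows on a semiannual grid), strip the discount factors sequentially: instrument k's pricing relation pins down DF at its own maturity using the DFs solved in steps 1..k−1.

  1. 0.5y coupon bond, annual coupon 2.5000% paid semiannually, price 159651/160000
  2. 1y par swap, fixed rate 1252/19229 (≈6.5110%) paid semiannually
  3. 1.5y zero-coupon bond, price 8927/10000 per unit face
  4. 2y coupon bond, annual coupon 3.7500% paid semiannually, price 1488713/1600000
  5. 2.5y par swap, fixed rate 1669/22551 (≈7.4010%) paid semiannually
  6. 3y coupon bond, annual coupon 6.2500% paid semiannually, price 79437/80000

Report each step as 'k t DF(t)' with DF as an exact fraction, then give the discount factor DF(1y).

step 1 [0.5y] bond c/2=1/80: DF=(159651/160000 − 1/80·(0))/(1+1/80) = 1971/2000 ≈ 0.985500
step 2 [1y] swap r/2=626/19229: DF=(1 − 626/19229·(0.985500))/(1+626/19229) = 4687/5000 ≈ 0.937400
step 3 [1.5y] zero: DF = P = 8927/10000 ≈ 0.892700
step 4 [2y] bond c/2=3/160: DF=(1488713/1600000 − 3/160·(0.985500+0.937400+0.892700))/(1+3/160) = 1723/2000 ≈ 0.861500
step 5 [2.5y] swap r/2=1669/45102: DF=(1 − 1669/45102·(0.985500+0.937400+0.892700+0.861500))/(1+1669/45102) = 8331/10000 ≈ 0.833100
step 6 [3y] bond c/2=1/32: DF=(79437/80000 − 1/32·(0.985500+0.937400+0.892700+0.861500+0.833100))/(1+1/32) = 4131/5000 ≈ 0.826200

1 1/2 1971/2000
2 1 4687/5000
3 3/2 8927/10000
4 2 1723/2000
5 5/2 8331/10000
6 3 4131/5000
DF(1y) = 4687/5000 ≈ 0.937400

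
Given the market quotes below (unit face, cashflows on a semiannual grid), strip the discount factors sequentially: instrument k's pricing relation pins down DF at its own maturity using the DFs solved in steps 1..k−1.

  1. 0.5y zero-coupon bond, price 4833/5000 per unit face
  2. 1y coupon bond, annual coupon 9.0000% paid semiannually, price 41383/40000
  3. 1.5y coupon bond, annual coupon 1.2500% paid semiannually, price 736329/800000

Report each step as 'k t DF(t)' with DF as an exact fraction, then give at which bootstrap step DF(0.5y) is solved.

step 1 [0.5y] zero: DF = P = 4833/5000 ≈ 0.966600
step 2 [1y] bond c/2=9/200: DF=(41383/40000 − 9/200·(0.966600))/(1+9/200) = 2371/2500 ≈ 0.948400
step 3 [1.5y] bond c/2=1/160: DF=(736329/800000 − 1/160·(0.966600+0.948400))/(1+1/160) = 2257/2500 ≈ 0.902800

1 1/2 4833/5000
2 1 2371/2500
3 3/2 2257/2500
DF(0.5y) is solved at step 1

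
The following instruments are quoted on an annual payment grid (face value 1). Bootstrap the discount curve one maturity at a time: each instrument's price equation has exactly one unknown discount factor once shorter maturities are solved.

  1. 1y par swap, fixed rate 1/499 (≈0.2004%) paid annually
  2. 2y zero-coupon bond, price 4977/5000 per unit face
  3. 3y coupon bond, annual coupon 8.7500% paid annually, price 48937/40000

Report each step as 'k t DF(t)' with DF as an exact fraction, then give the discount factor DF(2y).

step 1 [1y] swap r/1=1/499: DF=(1 − 1/499·(0))/(1+1/499) = 499/500 ≈ 0.998000
step 2 [2y] zero: DF = P = 4977/5000 ≈ 0.995400
step 3 [3y] bond c/1=7/80: DF=(48937/40000 − 7/80·(0.998000+0.995400))/(1+7/80) = 4823/5000 ≈ 0.964600

1 1 499/500
2 2 4977/5000
3 3 4823/5000
DF(2y) = 4977/5000 ≈ 0.995400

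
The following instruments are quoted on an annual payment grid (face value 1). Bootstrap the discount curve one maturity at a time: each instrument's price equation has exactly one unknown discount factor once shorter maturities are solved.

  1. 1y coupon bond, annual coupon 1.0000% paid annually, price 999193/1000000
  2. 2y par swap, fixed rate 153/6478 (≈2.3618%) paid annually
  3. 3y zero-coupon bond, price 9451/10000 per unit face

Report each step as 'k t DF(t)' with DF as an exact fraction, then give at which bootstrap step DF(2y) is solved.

1 1 9893/10000
2 2 9541/10000
3 3 9451/10000
DF(2y) is solved at step 2

step 1 [1y] bond c/1=1/100: DF=(999193/1000000 − 1/100·(0))/(1+1/100) = 9893/10000 ≈ 0.989300
step 2 [2y] swap r/1=153/6478: DF=(1 − 153/6478·(0.989300))/(1+153/6478) = 9541/10000 ≈ 0.954100
step 3 [3y] zero: DF = P = 9451/10000 ≈ 0.945100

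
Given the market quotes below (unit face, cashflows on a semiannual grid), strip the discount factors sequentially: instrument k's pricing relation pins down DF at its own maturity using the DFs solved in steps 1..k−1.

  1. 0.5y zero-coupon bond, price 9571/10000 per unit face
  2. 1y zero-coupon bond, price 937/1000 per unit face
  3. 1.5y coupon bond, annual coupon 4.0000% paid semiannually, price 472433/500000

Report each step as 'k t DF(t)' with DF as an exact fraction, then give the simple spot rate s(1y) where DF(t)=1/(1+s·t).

step 1 [0.5y] zero: DF = P = 9571/10000 ≈ 0.957100
step 2 [1y] zero: DF = P = 937/1000 ≈ 0.937000
step 3 [1.5y] bond c/2=1/50: DF=(472433/500000 − 1/50·(0.957100+0.937000))/(1+1/50) = 2223/2500 ≈ 0.889200

1 1/2 9571/10000
2 1 937/1000
3 3/2 2223/2500
s(1y) = (1/(937/1000) − 1)/(1) = 63/937 ≈ 6.7236%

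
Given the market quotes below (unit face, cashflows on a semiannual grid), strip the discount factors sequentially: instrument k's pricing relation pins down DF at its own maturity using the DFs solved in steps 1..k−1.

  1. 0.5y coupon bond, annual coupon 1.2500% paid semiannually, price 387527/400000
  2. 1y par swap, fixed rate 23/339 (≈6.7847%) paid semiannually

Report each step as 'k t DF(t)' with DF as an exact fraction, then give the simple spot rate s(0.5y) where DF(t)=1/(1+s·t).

1 1/2 2407/2500
2 1 2339/2500
s(0.5y) = (1/(2407/2500) − 1)/(1/2) = 186/2407 ≈ 7.7275%

step 1 [0.5y] bond c/2=1/160: DF=(387527/400000 − 1/160·(0))/(1+1/160) = 2407/2500 ≈ 0.962800
step 2 [1y] swap r/2=23/678: DF=(1 − 23/678·(0.962800))/(1+23/678) = 2339/2500 ≈ 0.935600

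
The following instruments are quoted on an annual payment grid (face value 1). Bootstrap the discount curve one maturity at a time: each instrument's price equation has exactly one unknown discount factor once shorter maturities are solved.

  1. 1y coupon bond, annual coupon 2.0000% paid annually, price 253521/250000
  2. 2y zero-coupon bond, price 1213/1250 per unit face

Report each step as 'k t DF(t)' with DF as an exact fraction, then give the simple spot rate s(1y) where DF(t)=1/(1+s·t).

step 1 [1y] bond c/1=1/50: DF=(253521/250000 − 1/50·(0))/(1+1/50) = 4971/5000 ≈ 0.994200
step 2 [2y] zero: DF = P = 1213/1250 ≈ 0.970400

1 1 4971/5000
2 2 1213/1250
s(1y) = (1/(4971/5000) − 1)/(1) = 29/4971 ≈ 0.5834%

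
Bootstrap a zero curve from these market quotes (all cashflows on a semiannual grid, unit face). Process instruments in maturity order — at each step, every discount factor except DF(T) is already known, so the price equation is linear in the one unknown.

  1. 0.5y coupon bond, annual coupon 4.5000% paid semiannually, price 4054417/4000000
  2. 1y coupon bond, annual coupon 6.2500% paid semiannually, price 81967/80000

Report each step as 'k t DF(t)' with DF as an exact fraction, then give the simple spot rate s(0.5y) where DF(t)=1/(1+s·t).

1 1/2 9913/10000
2 1 1927/2000
s(0.5y) = (1/(9913/10000) − 1)/(1/2) = 174/9913 ≈ 1.7553%

step 1 [0.5y] bond c/2=9/400: DF=(4054417/4000000 − 9/400·(0))/(1+9/400) = 9913/10000 ≈ 0.991300
step 2 [1y] bond c/2=1/32: DF=(81967/80000 − 1/32·(0.991300))/(1+1/32) = 1927/2000 ≈ 0.963500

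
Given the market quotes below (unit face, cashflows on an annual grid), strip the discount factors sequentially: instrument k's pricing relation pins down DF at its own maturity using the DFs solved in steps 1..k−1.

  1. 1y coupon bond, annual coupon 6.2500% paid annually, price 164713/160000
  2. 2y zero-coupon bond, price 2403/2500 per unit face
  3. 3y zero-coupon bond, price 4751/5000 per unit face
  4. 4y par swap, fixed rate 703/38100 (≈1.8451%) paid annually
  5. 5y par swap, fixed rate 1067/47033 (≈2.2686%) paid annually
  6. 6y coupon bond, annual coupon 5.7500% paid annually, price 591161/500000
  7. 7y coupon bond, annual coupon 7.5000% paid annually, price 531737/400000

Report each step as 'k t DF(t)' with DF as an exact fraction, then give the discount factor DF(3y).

step 1 [1y] bond c/1=1/16: DF=(164713/160000 − 1/16·(0))/(1+1/16) = 9689/10000 ≈ 0.968900
step 2 [2y] zero: DF = P = 2403/2500 ≈ 0.961200
step 3 [3y] zero: DF = P = 4751/5000 ≈ 0.950200
step 4 [4y] swap r/1=703/38100: DF=(1 − 703/38100·(0.968900+0.961200+0.950200))/(1+703/38100) = 9297/10000 ≈ 0.929700
step 5 [5y] swap r/1=1067/47033: DF=(1 − 1067/47033·(0.968900+0.961200+0.950200+0.929700))/(1+1067/47033) = 8933/10000 ≈ 0.893300
step 6 [6y] bond c/1=23/400: DF=(591161/500000 − 23/400·(0.968900+0.961200+0.950200+0.929700+0.893300))/(1+23/400) = 8623/10000 ≈ 0.862300
step 7 [7y] bond c/1=3/40: DF=(531737/400000 − 3/40·(0.968900+0.961200+0.950200+0.929700+0.893300+0.862300))/(1+3/40) = 8483/10000 ≈ 0.848300

1 1 9689/10000
2 2 2403/2500
3 3 4751/5000
4 4 9297/10000
5 5 8933/10000
6 6 8623/10000
7 7 8483/10000
DF(3y) = 4751/5000 ≈ 0.950200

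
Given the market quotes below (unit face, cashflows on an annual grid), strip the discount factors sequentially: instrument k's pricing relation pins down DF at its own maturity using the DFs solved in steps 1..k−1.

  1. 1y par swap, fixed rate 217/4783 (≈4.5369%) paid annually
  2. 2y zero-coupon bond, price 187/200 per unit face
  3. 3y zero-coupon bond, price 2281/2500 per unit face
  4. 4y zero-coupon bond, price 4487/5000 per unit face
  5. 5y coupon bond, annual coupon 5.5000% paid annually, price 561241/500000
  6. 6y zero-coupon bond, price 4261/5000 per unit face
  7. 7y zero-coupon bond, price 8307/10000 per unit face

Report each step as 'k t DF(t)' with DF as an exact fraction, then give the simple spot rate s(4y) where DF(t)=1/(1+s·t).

step 1 [1y] swap r/1=217/4783: DF=(1 − 217/4783·(0))/(1+217/4783) = 4783/5000 ≈ 0.956600
step 2 [2y] zero: DF = P = 187/200 ≈ 0.935000
step 3 [3y] zero: DF = P = 2281/2500 ≈ 0.912400
step 4 [4y] zero: DF = P = 4487/5000 ≈ 0.897400
step 5 [5y] bond c/1=11/200: DF=(561241/500000 − 11/200·(0.956600+0.935000+0.912400+0.897400))/(1+11/200) = 871/1000 ≈ 0.871000
step 6 [6y] zero: DF = P = 4261/5000 ≈ 0.852200
step 7 [7y] zero: DF = P = 8307/10000 ≈ 0.830700

1 1 4783/5000
2 2 187/200
3 3 2281/2500
4 4 4487/5000
5 5 871/1000
6 6 4261/5000
7 7 8307/10000
s(4y) = (1/(4487/5000) − 1)/(4) = 513/17948 ≈ 2.8583%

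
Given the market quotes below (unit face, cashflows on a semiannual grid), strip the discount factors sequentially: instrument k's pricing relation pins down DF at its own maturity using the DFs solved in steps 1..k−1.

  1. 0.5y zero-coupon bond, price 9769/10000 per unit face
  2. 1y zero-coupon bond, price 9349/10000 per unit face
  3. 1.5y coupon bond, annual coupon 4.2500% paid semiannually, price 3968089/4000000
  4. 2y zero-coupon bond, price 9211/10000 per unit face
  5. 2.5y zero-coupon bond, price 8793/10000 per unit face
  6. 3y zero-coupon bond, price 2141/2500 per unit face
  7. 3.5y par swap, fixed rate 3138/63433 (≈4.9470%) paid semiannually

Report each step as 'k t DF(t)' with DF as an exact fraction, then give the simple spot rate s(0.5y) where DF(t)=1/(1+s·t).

1 1/2 9769/10000
2 1 9349/10000
3 3/2 2329/2500
4 2 9211/10000
5 5/2 8793/10000
6 3 2141/2500
7 7/2 8431/10000
s(0.5y) = (1/(9769/10000) − 1)/(1/2) = 462/9769 ≈ 4.7292%

step 1 [0.5y] zero: DF = P = 9769/10000 ≈ 0.976900
step 2 [1y] zero: DF = P = 9349/10000 ≈ 0.934900
step 3 [1.5y] bond c/2=17/800: DF=(3968089/4000000 − 17/800·(0.976900+0.934900))/(1+17/800) = 2329/2500 ≈ 0.931600
step 4 [2y] zero: DF = P = 9211/10000 ≈ 0.921100
step 5 [2.5y] zero: DF = P = 8793/10000 ≈ 0.879300
step 6 [3y] zero: DF = P = 2141/2500 ≈ 0.856400
step 7 [3.5y] swap r/2=1569/63433: DF=(1 − 1569/63433·(0.976900+0.934900+0.931600+0.921100+0.879300+0.856400))/(1+1569/63433) = 8431/10000 ≈ 0.843100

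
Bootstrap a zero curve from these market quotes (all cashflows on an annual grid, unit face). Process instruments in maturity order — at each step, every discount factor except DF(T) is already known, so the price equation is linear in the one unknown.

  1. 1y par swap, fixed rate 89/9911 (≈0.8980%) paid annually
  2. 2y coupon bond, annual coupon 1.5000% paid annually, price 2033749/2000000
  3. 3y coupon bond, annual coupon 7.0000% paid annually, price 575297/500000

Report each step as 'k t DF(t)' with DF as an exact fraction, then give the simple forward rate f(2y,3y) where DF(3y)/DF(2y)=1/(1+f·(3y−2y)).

1 1 9911/10000
2 2 617/625
3 3 9459/10000
f(2y,3y) = ((617/625)/(9459/10000) − 1)/(1) = 413/9459 ≈ 4.3662%

step 1 [1y] swap r/1=89/9911: DF=(1 − 89/9911·(0))/(1+89/9911) = 9911/10000 ≈ 0.991100
step 2 [2y] bond c/1=3/200: DF=(2033749/2000000 − 3/200·(0.991100))/(1+3/200) = 617/625 ≈ 0.987200
step 3 [3y] bond c/1=7/100: DF=(575297/500000 − 7/100·(0.991100+0.987200))/(1+7/100) = 9459/10000 ≈ 0.945900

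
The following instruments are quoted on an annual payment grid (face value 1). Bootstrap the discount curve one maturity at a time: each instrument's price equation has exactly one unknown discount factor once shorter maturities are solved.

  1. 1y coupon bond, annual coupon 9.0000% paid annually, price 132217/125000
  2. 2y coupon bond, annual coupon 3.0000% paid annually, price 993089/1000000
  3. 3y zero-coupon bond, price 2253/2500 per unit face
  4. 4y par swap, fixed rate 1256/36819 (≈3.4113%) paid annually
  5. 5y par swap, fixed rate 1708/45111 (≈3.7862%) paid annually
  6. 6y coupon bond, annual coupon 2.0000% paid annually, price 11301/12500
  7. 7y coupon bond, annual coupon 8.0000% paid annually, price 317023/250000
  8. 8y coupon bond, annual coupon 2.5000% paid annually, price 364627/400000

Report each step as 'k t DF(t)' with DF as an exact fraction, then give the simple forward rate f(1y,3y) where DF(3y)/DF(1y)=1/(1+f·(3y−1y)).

step 1 [1y] bond c/1=9/100: DF=(132217/125000 − 9/100·(0))/(1+9/100) = 1213/1250 ≈ 0.970400
step 2 [2y] bond c/1=3/100: DF=(993089/1000000 − 3/100·(0.970400))/(1+3/100) = 9359/10000 ≈ 0.935900
step 3 [3y] zero: DF = P = 2253/2500 ≈ 0.901200
step 4 [4y] swap r/1=1256/36819: DF=(1 − 1256/36819·(0.970400+0.935900+0.901200))/(1+1256/36819) = 1093/1250 ≈ 0.874400
step 5 [5y] swap r/1=1708/45111: DF=(1 − 1708/45111·(0.970400+0.935900+0.901200+0.874400))/(1+1708/45111) = 2073/2500 ≈ 0.829200
step 6 [6y] bond c/1=1/50: DF=(11301/12500 − 1/50·(0.970400+0.935900+0.901200+0.874400+0.829200))/(1+1/50) = 7979/10000 ≈ 0.797900
step 7 [7y] bond c/1=2/25: DF=(317023/250000 − 2/25·(0.970400+0.935900+0.901200+0.874400+0.829200+0.797900))/(1+2/25) = 7809/10000 ≈ 0.780900
step 8 [8y] bond c/1=1/40: DF=(364627/400000 − 1/40·(0.970400+0.935900+0.901200+0.874400+0.829200+0.797900+0.780900))/(1+1/40) = 463/625 ≈ 0.740800

1 1 1213/1250
2 2 9359/10000
3 3 2253/2500
4 4 1093/1250
5 5 2073/2500
6 6 7979/10000
7 7 7809/10000
8 8 463/625
f(1y,3y) = ((1213/1250)/(2253/2500) − 1)/(2) = 173/4506 ≈ 3.8393%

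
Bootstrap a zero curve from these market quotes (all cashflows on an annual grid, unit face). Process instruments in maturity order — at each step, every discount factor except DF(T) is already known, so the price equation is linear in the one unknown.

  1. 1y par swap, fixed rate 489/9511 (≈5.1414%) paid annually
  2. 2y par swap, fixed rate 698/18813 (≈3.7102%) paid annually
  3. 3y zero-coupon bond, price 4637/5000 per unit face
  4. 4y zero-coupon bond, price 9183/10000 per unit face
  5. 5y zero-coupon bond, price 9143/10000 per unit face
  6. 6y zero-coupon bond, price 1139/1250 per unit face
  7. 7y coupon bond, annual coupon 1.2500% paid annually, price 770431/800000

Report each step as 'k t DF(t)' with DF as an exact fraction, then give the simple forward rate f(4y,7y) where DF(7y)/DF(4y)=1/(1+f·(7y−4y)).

step 1 [1y] swap r/1=489/9511: DF=(1 − 489/9511·(0))/(1+489/9511) = 9511/10000 ≈ 0.951100
step 2 [2y] swap r/1=698/18813: DF=(1 − 698/18813·(0.951100))/(1+698/18813) = 4651/5000 ≈ 0.930200
step 3 [3y] zero: DF = P = 4637/5000 ≈ 0.927400
step 4 [4y] zero: DF = P = 9183/10000 ≈ 0.918300
step 5 [5y] zero: DF = P = 9143/10000 ≈ 0.914300
step 6 [6y] zero: DF = P = 1139/1250 ≈ 0.911200
step 7 [7y] bond c/1=1/80: DF=(770431/800000 − 1/80·(0.951100+0.930200+0.927400+0.918300+0.914300+0.911200))/(1+1/80) = 4413/5000 ≈ 0.882600

1 1 9511/10000
2 2 4651/5000
3 3 4637/5000
4 4 9183/10000
5 5 9143/10000
6 6 1139/1250
7 7 4413/5000
f(4y,7y) = ((9183/10000)/(4413/5000) − 1)/(3) = 119/8826 ≈ 1.3483%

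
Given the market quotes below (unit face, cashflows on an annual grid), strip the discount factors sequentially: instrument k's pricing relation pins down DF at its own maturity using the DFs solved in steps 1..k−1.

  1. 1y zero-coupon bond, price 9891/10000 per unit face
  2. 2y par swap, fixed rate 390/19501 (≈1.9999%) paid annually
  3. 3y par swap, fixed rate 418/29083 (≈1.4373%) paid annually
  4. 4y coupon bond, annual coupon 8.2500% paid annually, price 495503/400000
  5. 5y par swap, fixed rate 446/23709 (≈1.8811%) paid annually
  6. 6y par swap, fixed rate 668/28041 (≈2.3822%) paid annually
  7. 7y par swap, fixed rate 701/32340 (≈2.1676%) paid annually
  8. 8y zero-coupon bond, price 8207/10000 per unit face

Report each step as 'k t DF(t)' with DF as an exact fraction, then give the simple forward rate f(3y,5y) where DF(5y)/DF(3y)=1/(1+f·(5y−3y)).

step 1 [1y] zero: DF = P = 9891/10000 ≈ 0.989100
step 2 [2y] swap r/1=390/19501: DF=(1 − 390/19501·(0.989100))/(1+390/19501) = 961/1000 ≈ 0.961000
step 3 [3y] swap r/1=418/29083: DF=(1 − 418/29083·(0.989100+0.961000))/(1+418/29083) = 4791/5000 ≈ 0.958200
step 4 [4y] bond c/1=33/400: DF=(495503/400000 − 33/400·(0.989100+0.961000+0.958200))/(1+33/400) = 9227/10000 ≈ 0.922700
step 5 [5y] swap r/1=446/23709: DF=(1 − 446/23709·(0.989100+0.961000+0.958200+0.922700))/(1+446/23709) = 2277/2500 ≈ 0.910800
step 6 [6y] swap r/1=668/28041: DF=(1 − 668/28041·(0.989100+0.961000+0.958200+0.922700+0.910800))/(1+668/28041) = 1083/1250 ≈ 0.866400
step 7 [7y] swap r/1=701/32340: DF=(1 − 701/32340·(0.989100+0.961000+0.958200+0.922700+0.910800+0.866400))/(1+701/32340) = 4299/5000 ≈ 0.859800
step 8 [8y] zero: DF = P = 8207/10000 ≈ 0.820700

1 1 9891/10000
2 2 961/1000
3 3 4791/5000
4 4 9227/10000
5 5 2277/2500
6 6 1083/1250
7 7 4299/5000
8 8 8207/10000
f(3y,5y) = ((4791/5000)/(2277/2500) − 1)/(2) = 79/3036 ≈ 2.6021%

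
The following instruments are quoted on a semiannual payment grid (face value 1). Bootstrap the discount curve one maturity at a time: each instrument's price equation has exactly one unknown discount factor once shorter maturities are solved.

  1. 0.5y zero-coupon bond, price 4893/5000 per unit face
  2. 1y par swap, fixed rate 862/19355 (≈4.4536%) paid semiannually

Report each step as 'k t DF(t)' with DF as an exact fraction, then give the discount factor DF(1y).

1 1/2 4893/5000
2 1 9569/10000
DF(1y) = 9569/10000 ≈ 0.956900

step 1 [0.5y] zero: DF = P = 4893/5000 ≈ 0.978600
step 2 [1y] swap r/2=431/19355: DF=(1 − 431/19355·(0.978600))/(1+431/19355) = 9569/10000 ≈ 0.956900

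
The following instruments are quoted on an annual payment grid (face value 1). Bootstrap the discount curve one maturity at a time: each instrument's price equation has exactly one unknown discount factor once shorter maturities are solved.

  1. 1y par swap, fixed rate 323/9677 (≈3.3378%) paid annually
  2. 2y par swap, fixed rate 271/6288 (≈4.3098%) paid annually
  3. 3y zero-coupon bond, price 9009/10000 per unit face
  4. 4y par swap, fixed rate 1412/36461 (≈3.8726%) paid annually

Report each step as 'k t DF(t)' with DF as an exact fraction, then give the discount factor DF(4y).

1 1 9677/10000
2 2 9187/10000
3 3 9009/10000
4 4 2147/2500
DF(4y) = 2147/2500 ≈ 0.858800

step 1 [1y] swap r/1=323/9677: DF=(1 − 323/9677·(0))/(1+323/9677) = 9677/10000 ≈ 0.967700
step 2 [2y] swap r/1=271/6288: DF=(1 − 271/6288·(0.967700))/(1+271/6288) = 9187/10000 ≈ 0.918700
step 3 [3y] zero: DF = P = 9009/10000 ≈ 0.900900
step 4 [4y] swap r/1=1412/36461: DF=(1 − 1412/36461·(0.967700+0.918700+0.900900))/(1+1412/36461) = 2147/2500 ≈ 0.858800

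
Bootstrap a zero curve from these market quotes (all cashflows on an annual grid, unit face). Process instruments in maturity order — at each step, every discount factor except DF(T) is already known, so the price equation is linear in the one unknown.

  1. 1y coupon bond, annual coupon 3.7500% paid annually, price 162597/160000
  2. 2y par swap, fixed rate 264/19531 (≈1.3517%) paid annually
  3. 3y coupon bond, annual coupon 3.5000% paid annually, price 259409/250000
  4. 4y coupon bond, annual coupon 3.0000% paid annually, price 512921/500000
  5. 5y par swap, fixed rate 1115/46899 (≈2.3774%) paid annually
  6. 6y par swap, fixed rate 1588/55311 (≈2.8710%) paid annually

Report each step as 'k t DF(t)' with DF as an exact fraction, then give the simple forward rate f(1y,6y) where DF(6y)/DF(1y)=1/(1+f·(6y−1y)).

1 1 1959/2000
2 2 1217/1250
3 3 1873/2000
4 4 4559/5000
5 5 1777/2000
6 6 2103/2500
f(1y,6y) = ((1959/2000)/(2103/2500) − 1)/(5) = 461/14020 ≈ 3.2882%

step 1 [1y] bond c/1=3/80: DF=(162597/160000 − 3/80·(0))/(1+3/80) = 1959/2000 ≈ 0.979500
step 2 [2y] swap r/1=264/19531: DF=(1 − 264/19531·(0.979500))/(1+264/19531) = 1217/1250 ≈ 0.973600
step 3 [3y] bond c/1=7/200: DF=(259409/250000 − 7/200·(0.979500+0.973600))/(1+7/200) = 1873/2000 ≈ 0.936500
step 4 [4y] bond c/1=3/100: DF=(512921/500000 − 3/100·(0.979500+0.973600+0.936500))/(1+3/100) = 4559/5000 ≈ 0.911800
step 5 [5y] swap r/1=1115/46899: DF=(1 − 1115/46899·(0.979500+0.973600+0.936500+0.911800))/(1+1115/46899) = 1777/2000 ≈ 0.888500
step 6 [6y] swap r/1=1588/55311: DF=(1 − 1588/55311·(0.979500+0.973600+0.936500+0.911800+0.888500))/(1+1588/55311) = 2103/2500 ≈ 0.841200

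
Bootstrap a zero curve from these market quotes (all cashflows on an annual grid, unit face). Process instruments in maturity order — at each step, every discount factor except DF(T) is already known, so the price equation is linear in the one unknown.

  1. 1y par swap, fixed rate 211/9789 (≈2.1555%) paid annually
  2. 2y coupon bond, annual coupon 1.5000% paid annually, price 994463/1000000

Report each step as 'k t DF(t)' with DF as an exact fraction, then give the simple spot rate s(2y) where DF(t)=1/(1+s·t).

1 1 9789/10000
2 2 9653/10000
s(2y) = (1/(9653/10000) − 1)/(2) = 347/19306 ≈ 1.7974%

step 1 [1y] swap r/1=211/9789: DF=(1 − 211/9789·(0))/(1+211/9789) = 9789/10000 ≈ 0.978900
step 2 [2y] bond c/1=3/200: DF=(994463/1000000 − 3/200·(0.978900))/(1+3/200) = 9653/10000 ≈ 0.965300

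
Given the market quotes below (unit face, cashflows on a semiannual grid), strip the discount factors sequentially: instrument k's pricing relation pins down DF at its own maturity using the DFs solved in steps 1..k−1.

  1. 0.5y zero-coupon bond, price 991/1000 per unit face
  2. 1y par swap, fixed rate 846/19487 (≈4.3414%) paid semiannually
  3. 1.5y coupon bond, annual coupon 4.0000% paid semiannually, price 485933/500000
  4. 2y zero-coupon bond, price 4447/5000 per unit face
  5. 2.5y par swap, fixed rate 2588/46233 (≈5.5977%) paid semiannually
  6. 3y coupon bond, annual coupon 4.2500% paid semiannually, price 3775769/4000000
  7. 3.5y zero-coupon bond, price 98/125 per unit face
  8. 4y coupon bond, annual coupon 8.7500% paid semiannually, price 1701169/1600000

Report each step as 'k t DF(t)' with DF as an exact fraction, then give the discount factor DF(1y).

1 1/2 991/1000
2 1 9577/10000
3 3/2 4573/5000
4 2 4447/5000
5 5/2 4353/5000
6 3 8281/10000
7 7/2 98/125
8 4 7573/10000
DF(1y) = 9577/10000 ≈ 0.957700

step 1 [0.5y] zero: DF = P = 991/1000 ≈ 0.991000
step 2 [1y] swap r/2=423/19487: DF=(1 − 423/19487·(0.991000))/(1+423/19487) = 9577/10000 ≈ 0.957700
step 3 [1.5y] bond c/2=1/50: DF=(485933/500000 − 1/50·(0.991000+0.957700))/(1+1/50) = 4573/5000 ≈ 0.914600
step 4 [2y] zero: DF = P = 4447/5000 ≈ 0.889400
step 5 [2.5y] swap r/2=1294/46233: DF=(1 − 1294/46233·(0.991000+0.957700+0.914600+0.889400))/(1+1294/46233) = 4353/5000 ≈ 0.870600
step 6 [3y] bond c/2=17/800: DF=(3775769/4000000 − 17/800·(0.991000+0.957700+0.914600+0.889400+0.870600))/(1+17/800) = 8281/10000 ≈ 0.828100
step 7 [3.5y] zero: DF = P = 98/125 ≈ 0.784000
step 8 [4y] bond c/2=7/160: DF=(1701169/1600000 − 7/160·(0.991000+0.957700+0.914600+0.889400+0.870600+0.828100+0.784000))/(1+7/160) = 7573/10000 ≈ 0.757300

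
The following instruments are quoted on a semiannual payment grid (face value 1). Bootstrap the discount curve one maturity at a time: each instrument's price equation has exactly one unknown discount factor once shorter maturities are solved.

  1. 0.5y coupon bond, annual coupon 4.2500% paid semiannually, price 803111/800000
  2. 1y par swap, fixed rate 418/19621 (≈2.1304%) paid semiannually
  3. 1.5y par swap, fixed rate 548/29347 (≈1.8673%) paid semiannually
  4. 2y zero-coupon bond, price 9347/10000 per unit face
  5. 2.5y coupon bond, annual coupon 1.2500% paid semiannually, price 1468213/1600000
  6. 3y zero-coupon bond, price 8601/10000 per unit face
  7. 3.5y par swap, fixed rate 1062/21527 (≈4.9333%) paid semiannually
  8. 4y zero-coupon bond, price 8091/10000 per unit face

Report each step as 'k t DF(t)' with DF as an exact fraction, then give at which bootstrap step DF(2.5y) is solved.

step 1 [0.5y] bond c/2=17/800: DF=(803111/800000 − 17/800·(0))/(1+17/800) = 983/1000 ≈ 0.983000
step 2 [1y] swap r/2=209/19621: DF=(1 − 209/19621·(0.983000))/(1+209/19621) = 9791/10000 ≈ 0.979100
step 3 [1.5y] swap r/2=274/29347: DF=(1 − 274/29347·(0.983000+0.979100))/(1+274/29347) = 4863/5000 ≈ 0.972600
step 4 [2y] zero: DF = P = 9347/10000 ≈ 0.934700
step 5 [2.5y] bond c/2=1/160: DF=(1468213/1600000 − 1/160·(0.983000+0.979100+0.972600+0.934700))/(1+1/160) = 8879/10000 ≈ 0.887900
step 6 [3y] zero: DF = P = 8601/10000 ≈ 0.860100
step 7 [3.5y] swap r/2=531/21527: DF=(1 − 531/21527·(0.983000+0.979100+0.972600+0.934700+0.887900+0.860100))/(1+531/21527) = 8407/10000 ≈ 0.840700
step 8 [4y] zero: DF = P = 8091/10000 ≈ 0.809100

1 1/2 983/1000
2 1 9791/10000
3 3/2 4863/5000
4 2 9347/10000
5 5/2 8879/10000
6 3 8601/10000
7 7/2 8407/10000
8 4 8091/10000
DF(2.5y) is solved at step 5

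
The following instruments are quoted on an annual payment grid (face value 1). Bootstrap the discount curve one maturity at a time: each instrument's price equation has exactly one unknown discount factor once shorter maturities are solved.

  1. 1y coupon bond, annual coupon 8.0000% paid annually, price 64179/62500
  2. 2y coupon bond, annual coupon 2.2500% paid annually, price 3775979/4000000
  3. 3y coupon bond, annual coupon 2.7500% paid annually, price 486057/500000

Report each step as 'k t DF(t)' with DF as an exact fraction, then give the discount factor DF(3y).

1 1 2377/2500
2 2 9023/10000
3 3 1793/2000
DF(3y) = 1793/2000 ≈ 0.896500

step 1 [1y] bond c/1=2/25: DF=(64179/62500 − 2/25·(0))/(1+2/25) = 2377/2500 ≈ 0.950800
step 2 [2y] bond c/1=9/400: DF=(3775979/4000000 − 9/400·(0.950800))/(1+9/400) = 9023/10000 ≈ 0.902300
step 3 [3y] bond c/1=11/400: DF=(486057/500000 − 11/400·(0.950800+0.902300))/(1+11/400) = 1793/2000 ≈ 0.896500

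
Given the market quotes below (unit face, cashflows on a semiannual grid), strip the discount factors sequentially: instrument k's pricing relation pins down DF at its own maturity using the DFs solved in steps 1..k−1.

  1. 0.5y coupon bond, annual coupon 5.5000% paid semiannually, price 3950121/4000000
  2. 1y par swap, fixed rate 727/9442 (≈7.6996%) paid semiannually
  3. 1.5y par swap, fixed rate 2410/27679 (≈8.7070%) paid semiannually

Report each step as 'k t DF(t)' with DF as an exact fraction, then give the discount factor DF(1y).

step 1 [0.5y] bond c/2=11/400: DF=(3950121/4000000 − 11/400·(0))/(1+11/400) = 9611/10000 ≈ 0.961100
step 2 [1y] swap r/2=727/18884: DF=(1 − 727/18884·(0.961100))/(1+727/18884) = 9273/10000 ≈ 0.927300
step 3 [1.5y] swap r/2=1205/27679: DF=(1 − 1205/27679·(0.961100+0.927300))/(1+1205/27679) = 1759/2000 ≈ 0.879500

1 1/2 9611/10000
2 1 9273/10000
3 3/2 1759/2000
DF(1y) = 9273/10000 ≈ 0.927300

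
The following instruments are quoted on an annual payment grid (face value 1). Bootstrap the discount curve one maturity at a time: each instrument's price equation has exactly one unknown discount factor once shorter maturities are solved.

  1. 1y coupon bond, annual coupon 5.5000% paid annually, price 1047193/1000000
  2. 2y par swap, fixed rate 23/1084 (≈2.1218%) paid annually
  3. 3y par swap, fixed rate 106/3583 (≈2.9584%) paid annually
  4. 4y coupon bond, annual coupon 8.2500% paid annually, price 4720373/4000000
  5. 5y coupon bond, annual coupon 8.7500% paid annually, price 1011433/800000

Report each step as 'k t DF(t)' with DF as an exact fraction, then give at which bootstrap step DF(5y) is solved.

step 1 [1y] bond c/1=11/200: DF=(1047193/1000000 − 11/200·(0))/(1+11/200) = 4963/5000 ≈ 0.992600
step 2 [2y] swap r/1=23/1084: DF=(1 − 23/1084·(0.992600))/(1+23/1084) = 4793/5000 ≈ 0.958600
step 3 [3y] swap r/1=106/3583: DF=(1 − 106/3583·(0.992600+0.958600))/(1+106/3583) = 572/625 ≈ 0.915200
step 4 [4y] bond c/1=33/400: DF=(4720373/4000000 − 33/400·(0.992600+0.958600+0.915200))/(1+33/400) = 8717/10000 ≈ 0.871700
step 5 [5y] bond c/1=7/80: DF=(1011433/800000 − 7/80·(0.992600+0.958600+0.915200+0.871700))/(1+7/80) = 4309/5000 ≈ 0.861800

1 1 4963/5000
2 2 4793/5000
3 3 572/625
4 4 8717/10000
5 5 4309/5000
DF(5y) is solved at step 5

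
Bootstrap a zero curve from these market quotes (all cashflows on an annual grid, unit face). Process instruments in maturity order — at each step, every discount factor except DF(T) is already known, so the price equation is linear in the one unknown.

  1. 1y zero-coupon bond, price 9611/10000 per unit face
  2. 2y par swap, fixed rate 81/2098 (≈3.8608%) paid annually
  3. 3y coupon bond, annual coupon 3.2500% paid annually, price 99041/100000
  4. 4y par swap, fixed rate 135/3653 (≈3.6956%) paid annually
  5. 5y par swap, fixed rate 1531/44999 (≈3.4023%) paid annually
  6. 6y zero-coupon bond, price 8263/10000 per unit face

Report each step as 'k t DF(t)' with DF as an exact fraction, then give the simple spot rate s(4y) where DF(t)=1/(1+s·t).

step 1 [1y] zero: DF = P = 9611/10000 ≈ 0.961100
step 2 [2y] swap r/1=81/2098: DF=(1 − 81/2098·(0.961100))/(1+81/2098) = 9271/10000 ≈ 0.927100
step 3 [3y] bond c/1=13/400: DF=(99041/100000 − 13/400·(0.961100+0.927100))/(1+13/400) = 4499/5000 ≈ 0.899800
step 4 [4y] swap r/1=135/3653: DF=(1 − 135/3653·(0.961100+0.927100+0.899800))/(1+135/3653) = 173/200 ≈ 0.865000
step 5 [5y] swap r/1=1531/44999: DF=(1 − 1531/44999·(0.961100+0.927100+0.899800+0.865000))/(1+1531/44999) = 8469/10000 ≈ 0.846900
step 6 [6y] zero: DF = P = 8263/10000 ≈ 0.826300

1 1 9611/10000
2 2 9271/10000
3 3 4499/5000
4 4 173/200
5 5 8469/10000
6 6 8263/10000
s(4y) = (1/(173/200) − 1)/(4) = 27/692 ≈ 3.9017%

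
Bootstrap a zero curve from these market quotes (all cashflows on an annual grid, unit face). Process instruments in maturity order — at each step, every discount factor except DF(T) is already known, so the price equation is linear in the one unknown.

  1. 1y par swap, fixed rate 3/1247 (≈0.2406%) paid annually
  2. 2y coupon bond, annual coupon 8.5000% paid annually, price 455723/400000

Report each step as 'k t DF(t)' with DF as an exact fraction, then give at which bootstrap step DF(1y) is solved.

1 1 1247/1250
2 2 9719/10000
DF(1y) is solved at step 1

step 1 [1y] swap r/1=3/1247: DF=(1 − 3/1247·(0))/(1+3/1247) = 1247/1250 ≈ 0.997600
step 2 [2y] bond c/1=17/200: DF=(455723/400000 − 17/200·(0.997600))/(1+17/200) = 9719/10000 ≈ 0.971900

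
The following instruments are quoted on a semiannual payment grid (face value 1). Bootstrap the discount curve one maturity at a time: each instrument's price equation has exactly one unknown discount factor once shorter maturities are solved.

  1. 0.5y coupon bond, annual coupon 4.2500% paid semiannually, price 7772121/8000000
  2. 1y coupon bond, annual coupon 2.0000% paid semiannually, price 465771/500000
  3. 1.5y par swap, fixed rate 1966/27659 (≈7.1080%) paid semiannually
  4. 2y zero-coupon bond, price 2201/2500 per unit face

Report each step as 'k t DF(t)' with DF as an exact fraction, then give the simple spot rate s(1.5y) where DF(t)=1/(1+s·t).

step 1 [0.5y] bond c/2=17/800: DF=(7772121/8000000 − 17/800·(0))/(1+17/800) = 9513/10000 ≈ 0.951300
step 2 [1y] bond c/2=1/100: DF=(465771/500000 − 1/100·(0.951300))/(1+1/100) = 9129/10000 ≈ 0.912900
step 3 [1.5y] swap r/2=983/27659: DF=(1 − 983/27659·(0.951300+0.912900))/(1+983/27659) = 9017/10000 ≈ 0.901700
step 4 [2y] zero: DF = P = 2201/2500 ≈ 0.880400

1 1/2 9513/10000
2 1 9129/10000
3 3/2 9017/10000
4 2 2201/2500
s(1.5y) = (1/(9017/10000) − 1)/(3/2) = 1966/27051 ≈ 7.2678%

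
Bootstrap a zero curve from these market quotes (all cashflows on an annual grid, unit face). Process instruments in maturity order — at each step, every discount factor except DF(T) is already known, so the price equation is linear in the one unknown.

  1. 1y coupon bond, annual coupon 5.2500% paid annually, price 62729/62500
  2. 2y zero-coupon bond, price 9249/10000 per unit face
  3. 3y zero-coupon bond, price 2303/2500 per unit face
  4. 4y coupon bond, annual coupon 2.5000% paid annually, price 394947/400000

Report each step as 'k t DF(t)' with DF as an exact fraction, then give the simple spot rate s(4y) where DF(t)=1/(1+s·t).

1 1 596/625
2 2 9249/10000
3 3 2303/2500
4 4 179/200
s(4y) = (1/(179/200) − 1)/(4) = 21/716 ≈ 2.9330%

step 1 [1y] bond c/1=21/400: DF=(62729/62500 − 21/400·(0))/(1+21/400) = 596/625 ≈ 0.953600
step 2 [2y] zero: DF = P = 9249/10000 ≈ 0.924900
step 3 [3y] zero: DF = P = 2303/2500 ≈ 0.921200
step 4 [4y] bond c/1=1/40: DF=(394947/400000 − 1/40·(0.953600+0.924900+0.921200))/(1+1/40) = 179/200 ≈ 0.895000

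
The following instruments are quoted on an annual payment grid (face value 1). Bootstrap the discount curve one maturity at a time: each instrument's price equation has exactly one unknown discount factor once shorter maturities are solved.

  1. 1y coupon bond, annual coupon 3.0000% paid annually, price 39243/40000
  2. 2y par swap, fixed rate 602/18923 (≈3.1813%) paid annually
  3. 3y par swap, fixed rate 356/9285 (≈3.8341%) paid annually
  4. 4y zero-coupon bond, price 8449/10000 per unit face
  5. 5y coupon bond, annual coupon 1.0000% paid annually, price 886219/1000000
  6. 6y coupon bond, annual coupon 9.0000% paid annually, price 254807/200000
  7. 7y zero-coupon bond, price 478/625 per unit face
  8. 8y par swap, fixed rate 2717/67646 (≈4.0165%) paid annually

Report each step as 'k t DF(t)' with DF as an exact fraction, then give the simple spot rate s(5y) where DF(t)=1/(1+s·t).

step 1 [1y] bond c/1=3/100: DF=(39243/40000 − 3/100·(0))/(1+3/100) = 381/400 ≈ 0.952500
step 2 [2y] swap r/1=602/18923: DF=(1 − 602/18923·(0.952500))/(1+602/18923) = 4699/5000 ≈ 0.939800
step 3 [3y] swap r/1=356/9285: DF=(1 − 356/9285·(0.952500+0.939800))/(1+356/9285) = 2233/2500 ≈ 0.893200
step 4 [4y] zero: DF = P = 8449/10000 ≈ 0.844900
step 5 [5y] bond c/1=1/100: DF=(886219/1000000 − 1/100·(0.952500+0.939800+0.893200+0.844900))/(1+1/100) = 1683/2000 ≈ 0.841500
step 6 [6y] bond c/1=9/100: DF=(254807/200000 − 9/100·(0.952500+0.939800+0.893200+0.844900+0.841500))/(1+9/100) = 1999/2500 ≈ 0.799600
step 7 [7y] zero: DF = P = 478/625 ≈ 0.764800
step 8 [8y] swap r/1=2717/67646: DF=(1 − 2717/67646·(0.952500+0.939800+0.893200+0.844900+0.841500+0.799600+0.764800))/(1+2717/67646) = 7283/10000 ≈ 0.728300

1 1 381/400
2 2 4699/5000
3 3 2233/2500
4 4 8449/10000
5 5 1683/2000
6 6 1999/2500
7 7 478/625
8 8 7283/10000
s(5y) = (1/(1683/2000) − 1)/(5) = 317/8415 ≈ 3.7671%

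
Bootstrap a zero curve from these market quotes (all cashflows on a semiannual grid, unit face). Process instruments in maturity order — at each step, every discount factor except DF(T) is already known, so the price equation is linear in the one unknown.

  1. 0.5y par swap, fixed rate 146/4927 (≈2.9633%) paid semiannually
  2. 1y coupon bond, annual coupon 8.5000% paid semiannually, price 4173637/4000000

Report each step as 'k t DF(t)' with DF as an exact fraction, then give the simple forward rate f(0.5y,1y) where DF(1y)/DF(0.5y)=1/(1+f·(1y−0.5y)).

1 1/2 4927/5000
2 1 9607/10000
f(0.5y,1y) = ((4927/5000)/(9607/10000) − 1)/(1/2) = 38/739 ≈ 5.1421%

step 1 [0.5y] swap r/2=73/4927: DF=(1 − 73/4927·(0))/(1+73/4927) = 4927/5000 ≈ 0.985400
step 2 [1y] bond c/2=17/400: DF=(4173637/4000000 − 17/400·(0.985400))/(1+17/400) = 9607/10000 ≈ 0.960700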